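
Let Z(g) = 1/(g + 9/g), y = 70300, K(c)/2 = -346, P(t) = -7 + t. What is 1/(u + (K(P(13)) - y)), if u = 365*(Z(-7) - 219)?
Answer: -58/8756321 ≈ -6.6238e-6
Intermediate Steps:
K(c) = -692 (K(c) = 2*(-346) = -692)
u = -4638785/58 (u = 365*(-7/(9 + (-7)²) - 219) = 365*(-7/(9 + 49) - 219) = 365*(-7/58 - 219) = 365*(-12709/58) = -4638785/58 ≈ -79979.)
1/(u + (K(P(13)) - y)) = 1/(-4638785/58 + (-692 - 1*70300)) = 1/(-4638785/58 + (-692 - 70300)) = 1/(-4638785/58 - 70992) = 1/(-8756321/58) = -58/8756321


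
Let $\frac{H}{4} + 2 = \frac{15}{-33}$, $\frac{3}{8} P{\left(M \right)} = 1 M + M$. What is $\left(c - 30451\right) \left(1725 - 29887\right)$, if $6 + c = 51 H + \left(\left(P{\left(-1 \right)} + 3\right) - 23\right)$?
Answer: $\frac{28793983442}{33} \approx 8.7255 \cdot 10^{8}$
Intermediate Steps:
$P{\left(M \right)} = \frac{16 M}{3}$ ($P{\left(M \right)} = \frac{8 \left(1 M + M\right)}{3} = \frac{8 \left(M + M\right)}{3} = \frac{8 \cdot 2 M}{3} = \frac{16 M}{3}$)
$H = - \frac{108}{11}$ ($H = -8 + 4 \frac{15}{-33} = -8 + 4 \cdot 15 \left(- \frac{1}{33}\right) = -8 + 4 \left(- \frac{5}{11}\right) = -8 - \frac{20}{11} = - \frac{108}{11} \approx -9.8182$)
$c = - \frac{17558}{33}$ ($c = -6 + \left(51 \left(- \frac{108}{11}\right) + \left(\left(\frac{16}{3} \left(-1\right) + 3\right) - 23\right)\right) = -6 + \left(- \frac{5508}{11} + \left(\left(- \frac{16}{3} + 3\right) - 23\right)\right) = -6 - \frac{17360}{33} = - \frac{17558}{33} \approx -532.06$)
$\left(c - 30451\right) \left(1725 - 29887\right) = \left(- \frac{17558}{33} - 30451\right) \left(1725 - 29887\right) = \left(- \frac{1022441}{33}\right) \left(-28162\right) = \frac{28793983442}{33}$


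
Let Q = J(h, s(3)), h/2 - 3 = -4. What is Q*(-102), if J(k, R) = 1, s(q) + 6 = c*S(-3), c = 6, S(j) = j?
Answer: -102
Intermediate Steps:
h = -2 (h = 6 + 2*(-4) = 6 - 8 = -2)
s(q) = -24 (s(q) = -6 + 6*(-3) = -6 - 18 = -24)
Q = 1
Q*(-102) = 1*(-102) = -102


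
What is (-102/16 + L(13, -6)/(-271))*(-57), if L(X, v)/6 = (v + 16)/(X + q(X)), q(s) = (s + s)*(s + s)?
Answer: 542819493/1493752 ≈ 363.39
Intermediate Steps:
q(s) = 4*s² (q(s) = (2*s)*(2*s) = 4*s²)
L(X, v) = 6*(16 + v)/(X + 4*X²) (L(X, v) = 6*((v + 16)/(X + 4*X²)) = 6*((16 + v)/(X + 4*X²)) = 6*(16 + v)/(X + 4*X²))
(-102/16 + L(13, -6)/(-271))*(-57) = (-102/16 + (6*(16 - 6)/(13*(1 + 4*13)))/(-271))*(-57) = (-102*1/16 + (6*(1/13)*10/(1 + 52))*(-1/271))*(-57) = (-51/8 + (6*(1/13)*10/53)*(-1/271))*(-57) = (-51/8 + (6*(1/13)*(1/53)*10)*(-1/271))*(-57) = (-51/8 + (60/689)*(-1/271))*(-57) = (-51/8 - 60/186719)*(-57) = -9523149/1493752*(-57) = 542819493/1493752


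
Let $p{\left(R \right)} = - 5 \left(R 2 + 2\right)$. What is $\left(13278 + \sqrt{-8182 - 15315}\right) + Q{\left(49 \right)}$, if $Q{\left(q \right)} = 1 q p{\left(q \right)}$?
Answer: $-11222 + i \sqrt{23497} \approx -11222.0 + 153.29 i$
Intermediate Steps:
$p{\left(R \right)} = -10 - 10 R$ ($p{\left(R \right)} = - 5 \left(2 R + 2\right) = - 5 \left(2 + 2 R\right) = -10 - 10 R$)
$Q{\left(q \right)} = q \left(-10 - 10 q\right)$ ($Q{\left(q \right)} = 1 q \left(-10 - 10 q\right) = q \left(-10 - 10 q\right)$)
$\left(13278 + \sqrt{-8182 - 15315}\right) + Q{\left(49 \right)} = \left(13278 + \sqrt{-8182 - 15315}\right) - 490 \left(1 + 49\right) = \left(13278 + \sqrt{-23497}\right) - 490 \cdot 50 = \left(13278 + i \sqrt{23497}\right) - 24500 = -11222 + i \sqrt{23497}$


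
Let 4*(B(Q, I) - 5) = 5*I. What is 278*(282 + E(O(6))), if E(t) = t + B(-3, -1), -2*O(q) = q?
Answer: 157209/2 ≈ 78605.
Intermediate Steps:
O(q) = -q/2
B(Q, I) = 5 + 5*I/4 (B(Q, I) = 5 + (5*I)/4 = 5 + 5*I/4)
E(t) = 15/4 + t (E(t) = t + (5 + (5/4)*(-1)) = t + (5 - 5/4) = t + 15/4 = 15/4 + t)
278*(282 + E(O(6))) = 278*(282 + (15/4 - 1/2*6)) = 278*(282 + (15/4 - 3)) = 278*(282 + 3/4) = 278*(1131/4) = 157209/2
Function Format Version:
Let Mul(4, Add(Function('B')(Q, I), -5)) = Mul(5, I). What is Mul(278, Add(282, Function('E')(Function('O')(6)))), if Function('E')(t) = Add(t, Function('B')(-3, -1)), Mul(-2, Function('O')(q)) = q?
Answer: Rational(157209, 2) ≈ 78605.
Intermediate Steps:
Function('O')(q) = Mul(Rational(-1, 2), q)
Function('B')(Q, I) = Add(5, Mul(Rational(5, 4), I)) (Function('B')(Q, I) = Add(5, Mul(Rational(1, 4), Mul(5, I))) = Add(5, Mul(Rational(5, 4), I)))
Function('E')(t) = Add(Rational(15, 4), t) (Function('E')(t) = Add(t, Add(5, Mul(Rational(5, 4), -1))) = Add(t, Add(5, Rational(-5, 4))) = Add(t, Rational(15, 4)) = Add(Rational(15, 4), t))
Mul(278, Add(282, Function('E')(Function('O')(6)))) = Mul(278, Add(282, Add(Rational(15, 4), Mul(Rational(-1, 2), 6)))) = Mul(278, Add(282, Add(Rational(15, 4), -3))) = Mul(278, Add(282, Rational(3, 4))) = Mul(278, Rational(1131, 4)) = Rational(157209, 2)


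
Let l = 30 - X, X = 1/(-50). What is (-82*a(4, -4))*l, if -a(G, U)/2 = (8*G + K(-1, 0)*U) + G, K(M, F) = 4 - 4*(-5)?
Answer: -1476984/5 ≈ -2.9540e+5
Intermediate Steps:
K(M, F) = 24 (K(M, F) = 4 + 20 = 24)
X = -1/50 ≈ -0.020000
l = 1501/50 (l = 30 - 1*(-1/50) = 30 + 1/50 = 1501/50 ≈ 30.020)
a(G, U) = -48*U - 18*G (a(G, U) = -2*((8*G + 24*U) + G) = -2*(9*G + 24*U) = -48*U - 18*G)
(-82*a(4, -4))*l = -82*(-48*(-4) - 18*4)*(1501/50) = -82*(192 - 72)*(1501/50) = -82*120*(1501/50) = -9840*1501/50 = -1476984/5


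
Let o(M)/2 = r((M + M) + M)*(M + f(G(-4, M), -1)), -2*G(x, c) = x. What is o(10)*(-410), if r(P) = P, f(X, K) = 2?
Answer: -295200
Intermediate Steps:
G(x, c) = -x/2
o(M) = 6*M*(2 + M) (o(M) = 2*(((M + M) + M)*(M + 2)) = 2*((2*M + M)*(2 + M)) = 2*((3*M)*(2 + M)) = 2*(3*M*(2 + M)) = 6*M*(2 + M))
o(10)*(-410) = (6*10*(2 + 10))*(-410) = (6*10*12)*(-410) = 720*(-410) = -295200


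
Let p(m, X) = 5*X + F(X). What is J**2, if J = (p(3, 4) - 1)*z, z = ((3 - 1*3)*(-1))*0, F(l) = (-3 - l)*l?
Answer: 0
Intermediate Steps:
F(l) = l*(-3 - l)
p(m, X) = 5*X - X*(3 + X)
z = 0 (z = ((3 - 3)*(-1))*0 = (0*(-1))*0 = 0*0 = 0)
J = 0 (J = (4*(2 - 1*4) - 1)*0 = (4*(2 - 4) - 1)*0 = (4*(-2) - 1)*0 = (-8 - 1)*0 = -9*0 = 0)
J**2 = 0**2 = 0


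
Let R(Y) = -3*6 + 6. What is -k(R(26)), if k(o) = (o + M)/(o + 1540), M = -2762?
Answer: 1387/764 ≈ 1.8154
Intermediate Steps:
R(Y) = -12 (R(Y) = -18 + 6 = -12)
k(o) = (-2762 + o)/(1540 + o) (k(o) = (o - 2762)/(o + 1540) = (-2762 + o)/(1540 + o))
-k(R(26)) = -(-2762 - 12)/(1540 - 12) = -(-2774)/1528 = -1*(-1387/764) = 1387/764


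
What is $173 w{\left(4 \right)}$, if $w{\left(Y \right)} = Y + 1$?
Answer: $865$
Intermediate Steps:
$w{\left(Y \right)} = 1 + Y$
$173 w{\left(4 \right)} = 173 \left(1 + 4\right) = 173 \cdot 5 = 865$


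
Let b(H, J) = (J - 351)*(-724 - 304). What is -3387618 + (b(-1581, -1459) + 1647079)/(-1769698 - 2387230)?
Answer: -14082087625263/4156928 ≈ -3.3876e+6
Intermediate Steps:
b(H, J) = 360828 - 1028*J (b(H, J) = (-351 + J)*(-1028) = 360828 - 1028*J)
-3387618 + (b(-1581, -1459) + 1647079)/(-1769698 - 2387230) = -3387618 + ((360828 - 1028*(-1459)) + 1647079)/(-1769698 - 2387230) = -3387618 + ((360828 + 1499852) + 1647079)/(-4156928) = -3387618 + (1860680 + 1647079)*(-1/4156928) = -3387618 + 3507759*(-1/4156928) = -3387618 - 3507759/4156928 = -14082087625263/4156928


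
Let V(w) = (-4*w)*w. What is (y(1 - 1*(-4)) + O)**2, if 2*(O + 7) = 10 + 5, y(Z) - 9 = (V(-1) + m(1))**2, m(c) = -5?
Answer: 32761/4 ≈ 8190.3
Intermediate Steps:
V(w) = -4*w**2
y(Z) = 90 (y(Z) = 9 + (-4*(-1)**2 - 5)**2 = 9 + (-4*1 - 5)**2 = 9 + (-4 - 5)**2 = 9 + (-9)**2 = 9 + 81 = 90)
O = 1/2 (O = -7 + (10 + 5)/2 = -7 + (1/2)*15 = -7 + 15/2 = 1/2 ≈ 0.50000)
(y(1 - 1*(-4)) + O)**2 = (90 + 1/2)**2 = (181/2)**2 = 32761/4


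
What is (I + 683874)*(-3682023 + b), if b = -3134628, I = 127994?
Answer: -5534220814068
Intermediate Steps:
(I + 683874)*(-3682023 + b) = (127994 + 683874)*(-3682023 - 3134628) = 811868*(-6816651) = -5534220814068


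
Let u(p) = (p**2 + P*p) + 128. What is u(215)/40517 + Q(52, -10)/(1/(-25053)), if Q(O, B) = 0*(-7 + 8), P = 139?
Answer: 76238/40517 ≈ 1.8816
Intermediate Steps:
Q(O, B) = 0 (Q(O, B) = 0*1 = 0)
u(p) = 128 + p**2 + 139*p (u(p) = (p**2 + 139*p) + 128 = 128 + p**2 + 139*p)
u(215)/40517 + Q(52, -10)/(1/(-25053)) = (128 + 215**2 + 139*215)/40517 + 0/(1/(-25053)) = (128 + 46225 + 29885)*(1/40517) + 0/(-1/25053) = 76238*(1/40517) + 0*(-25053) = 76238/40517 + 0 = 76238/40517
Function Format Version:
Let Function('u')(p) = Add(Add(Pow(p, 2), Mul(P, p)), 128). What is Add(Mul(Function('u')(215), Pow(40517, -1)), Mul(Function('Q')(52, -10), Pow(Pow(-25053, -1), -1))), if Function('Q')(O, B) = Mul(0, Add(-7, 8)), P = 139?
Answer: Rational(76238, 40517) ≈ 1.8816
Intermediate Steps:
Function('Q')(O, B) = 0 (Function('Q')(O, B) = Mul(0, 1) = 0)
Function('u')(p) = Add(128, Pow(p, 2), Mul(139, p)) (Function('u')(p) = Add(Add(Pow(p, 2), Mul(139, p)), 128) = Add(128, Pow(p, 2), Mul(139, p)))
Add(Mul(Function('u')(215), Pow(40517, -1)), Mul(Function('Q')(52, -10), Pow(Pow(-25053, -1), -1))) = Add(Mul(Add(128, Pow(215, 2), Mul(139, 215)), Pow(40517, -1)), Mul(0, Pow(Pow(-25053, -1), -1))) = Add(Mul(Add(128, 46225, 29885), Rational(1, 40517)), Mul(0, Pow(Rational(-1, 25053), -1))) = Add(Mul(76238, Rational(1, 40517)), Mul(0, -25053)) = Add(Rational(76238, 40517), 0) = Rational(76238, 40517)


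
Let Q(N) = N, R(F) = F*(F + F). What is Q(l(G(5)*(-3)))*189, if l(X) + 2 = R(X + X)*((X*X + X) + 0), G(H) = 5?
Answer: 71441622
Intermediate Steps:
R(F) = 2*F² (R(F) = F*(2*F) = 2*F²)
l(X) = -2 + 8*X²*(X + X²) (l(X) = -2 + (2*(X + X)²)*((X*X + X) + 0) = -2 + (2*(2*X)²)*((X² + X) + 0) = -2 + (2*(4*X²))*((X + X²) + 0) = -2 + (8*X²)*(X + X²) = -2 + 8*X²*(X + X²))
Q(l(G(5)*(-3)))*189 = (-2 + 8*(5*(-3))³ + 8*(5*(-3))⁴)*189 = (-2 + 8*(-15)³ + 8*(-15)⁴)*189 = (-2 + 8*(-3375) + 8*50625)*189 = (-2 - 27000 + 405000)*189 = 377998*189 = 71441622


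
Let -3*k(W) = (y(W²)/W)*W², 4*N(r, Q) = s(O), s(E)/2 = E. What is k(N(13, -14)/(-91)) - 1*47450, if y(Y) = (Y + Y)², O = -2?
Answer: -888309758549854/18720964353 ≈ -47450.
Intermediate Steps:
s(E) = 2*E
y(Y) = 4*Y² (y(Y) = (2*Y)² = 4*Y²)
N(r, Q) = -1 (N(r, Q) = (2*(-2))/4 = (¼)*(-4) = -1)
k(W) = -4*W⁵/3 (k(W) = -(4*(W²)²)/W*W²/3 = -(4*W⁴)/W*W²/3 = -4*W³*W²/3 = -4*W⁵/3)
k(N(13, -14)/(-91)) - 1*47450 = -4*(-1/(-91))⁵/3 - 1*47450 = -4*(-1*(-1/91))⁵/3 - 47450 = -4*(1/91)⁵/3 - 47450 = -4/3*1/6240321451 - 47450 = -4/18720964353 - 47450 = -888309758549854/18720964353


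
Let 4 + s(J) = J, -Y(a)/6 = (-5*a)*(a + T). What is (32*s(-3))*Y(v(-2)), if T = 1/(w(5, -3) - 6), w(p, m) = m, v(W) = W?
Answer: -85120/3 ≈ -28373.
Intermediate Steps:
T = -1/9 (T = 1/(-3 - 6) = 1/(-9) = -1/9 ≈ -0.11111)
Y(a) = 30*a*(-1/9 + a) (Y(a) = -6*(-5*a)*(a - 1/9) = -6*(-5*a)*(-1/9 + a) = -(-30)*a*(-1/9 + a) = 30*a*(-1/9 + a))
s(J) = -4 + J
(32*s(-3))*Y(v(-2)) = (32*(-4 - 3))*((10/3)*(-2)*(-1 + 9*(-2))) = (32*(-7))*((10/3)*(-2)*(-1 - 18)) = -2240*(-2)*(-19)/3 = -224*380/3 = -85120/3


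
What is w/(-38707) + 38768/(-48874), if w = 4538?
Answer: -861191594/945882959 ≈ -0.91046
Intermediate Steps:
w/(-38707) + 38768/(-48874) = 4538/(-38707) + 38768/(-48874) = 4538*(-1/38707) + 38768*(-1/48874) = -4538/38707 - 19384/24437 = -861191594/945882959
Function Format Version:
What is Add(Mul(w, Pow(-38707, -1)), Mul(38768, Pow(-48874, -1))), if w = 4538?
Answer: Rational(-861191594, 945882959) ≈ -0.91046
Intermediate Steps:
Add(Mul(w, Pow(-38707, -1)), Mul(38768, Pow(-48874, -1))) = Add(Mul(4538, Pow(-38707, -1)), Mul(38768, Pow(-48874, -1))) = Add(Mul(4538, Rational(-1, 38707)), Mul(38768, Rational(-1, 48874))) = Add(Rational(-4538, 38707), Rational(-19384, 24437)) = Rational(-861191594, 945882959)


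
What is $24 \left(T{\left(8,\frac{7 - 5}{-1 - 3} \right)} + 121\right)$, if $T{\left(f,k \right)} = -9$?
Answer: $2688$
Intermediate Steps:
$24 \left(T{\left(8,\frac{7 - 5}{-1 - 3} \right)} + 121\right) = 24 \left(-9 + 121\right) = 24 \cdot 112 = 2688$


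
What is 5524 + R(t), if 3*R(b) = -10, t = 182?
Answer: 16562/3 ≈ 5520.7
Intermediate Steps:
R(b) = -10/3 (R(b) = (⅓)*(-10) = -10/3)
5524 + R(t) = 5524 - 10/3 = 16562/3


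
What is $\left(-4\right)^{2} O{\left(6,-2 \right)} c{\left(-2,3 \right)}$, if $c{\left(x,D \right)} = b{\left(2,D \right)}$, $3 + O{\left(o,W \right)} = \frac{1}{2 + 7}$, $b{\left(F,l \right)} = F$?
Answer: $- \frac{832}{9} \approx -92.444$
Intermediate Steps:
$O{\left(o,W \right)} = - \frac{26}{9}$ ($O{\left(o,W \right)} = -3 + \frac{1}{2 + 7} = -3 + \frac{1}{9} = - \frac{26}{9}$)
$c{\left(x,D \right)} = 2$
$\left(-4\right)^{2} O{\left(6,-2 \right)} c{\left(-2,3 \right)} = \left(-4\right)^{2} \left(- \frac{26}{9}\right) 2 = 16 \left(- \frac{26}{9}\right) 2 = \left(- \frac{416}{9}\right) 2 = - \frac{832}{9}$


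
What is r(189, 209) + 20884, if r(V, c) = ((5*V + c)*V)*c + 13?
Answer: 45605051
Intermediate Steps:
r(V, c) = 13 + V*c*(c + 5*V) (r(V, c) = ((c + 5*V)*V)*c + 13 = (V*(c + 5*V))*c + 13 = V*c*(c + 5*V) + 13 = 13 + V*c*(c + 5*V))
r(189, 209) + 20884 = (13 + 189*209² + 5*209*189²) + 20884 = (13 + 189*43681 + 5*209*35721) + 20884 = (13 + 8255709 + 37328445) + 20884 = 45584167 + 20884 = 45605051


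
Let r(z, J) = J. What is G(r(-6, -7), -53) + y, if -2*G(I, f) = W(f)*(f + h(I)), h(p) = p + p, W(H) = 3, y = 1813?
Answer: 3827/2 ≈ 1913.5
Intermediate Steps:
h(p) = 2*p
G(I, f) = -3*I - 3*f/2 (G(I, f) = -3*(f + 2*I)/2 = -(3*f + 6*I)/2 = -3*I - 3*f/2)
G(r(-6, -7), -53) + y = (-3*(-7) - 3/2*(-53)) + 1813 = (21 + 159/2) + 1813 = 201/2 + 1813 = 3827/2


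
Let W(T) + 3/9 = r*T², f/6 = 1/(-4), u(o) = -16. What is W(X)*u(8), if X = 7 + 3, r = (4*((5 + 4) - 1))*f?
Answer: 230416/3 ≈ 76805.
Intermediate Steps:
f = -3/2 (f = 6*(1/(-4)) = 6*(1*(-¼)) = 6*(-¼) = -3/2 ≈ -1.5000)
r = -48 (r = (4*((5 + 4) - 1))*(-3/2) = (4*(9 - 1))*(-3/2) = (4*8)*(-3/2) = 32*(-3/2) = -48)
X = 10
W(T) = -⅓ - 48*T²
W(X)*u(8) = (-⅓ - 48*10²)*(-16) = (-⅓ - 48*100)*(-16) = (-⅓ - 4800)*(-16) = -14401/3*(-16) = 230416/3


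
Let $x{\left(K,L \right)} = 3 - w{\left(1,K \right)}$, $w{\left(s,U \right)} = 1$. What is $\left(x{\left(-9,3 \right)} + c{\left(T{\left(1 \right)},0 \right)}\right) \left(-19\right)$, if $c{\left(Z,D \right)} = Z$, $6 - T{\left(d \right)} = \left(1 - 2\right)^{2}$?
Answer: $-133$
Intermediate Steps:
$T{\left(d \right)} = 5$ ($T{\left(d \right)} = 6 - \left(1 - 2\right)^{2} = 6 - \left(-1\right)^{2} = 6 - 1 = 5$)
$x{\left(K,L \right)} = 2$ ($x{\left(K,L \right)} = 3 - 1 = 2$)
$\left(x{\left(-9,3 \right)} + c{\left(T{\left(1 \right)},0 \right)}\right) \left(-19\right) = \left(2 + 5\right) \left(-19\right) = 7 \left(-19\right) = -133$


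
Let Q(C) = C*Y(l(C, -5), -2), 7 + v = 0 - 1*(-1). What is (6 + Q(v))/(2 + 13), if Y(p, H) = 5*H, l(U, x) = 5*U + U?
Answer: 22/5 ≈ 4.4000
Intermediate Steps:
l(U, x) = 6*U
v = -6 (v = -7 + (0 - 1*(-1)) = -7 + (0 + 1) = -7 + 1 = -6)
Q(C) = -10*C (Q(C) = C*(5*(-2)) = C*(-10) = -10*C)
(6 + Q(v))/(2 + 13) = (6 - 10*(-6))/(2 + 13) = (6 + 60)/15 = 66*(1/15) = 22/5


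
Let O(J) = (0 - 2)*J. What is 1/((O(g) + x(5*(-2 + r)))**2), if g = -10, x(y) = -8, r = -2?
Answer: 1/144 ≈ 0.0069444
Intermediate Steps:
O(J) = -2*J
1/((O(g) + x(5*(-2 + r)))**2) = 1/((-2*(-10) - 8)**2) = 1/((20 - 8)**2) = 1/(12**2) = 1/144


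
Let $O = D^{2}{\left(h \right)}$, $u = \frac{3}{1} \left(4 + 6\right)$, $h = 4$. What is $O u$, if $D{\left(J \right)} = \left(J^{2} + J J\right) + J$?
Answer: $38880$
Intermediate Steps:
$D{\left(J \right)} = J + 2 J^{2}$ ($D{\left(J \right)} = \left(J^{2} + J^{2}\right) + J = 2 J^{2} + J = J + 2 J^{2}$)
$u = 30$ ($u = 3 \cdot 1 \cdot 10 = 3 \cdot 10 = 30$)
$O = 1296$ ($O = \left(4 \left(1 + 2 \cdot 4\right)\right)^{2} = \left(4 \left(1 + 8\right)\right)^{2} = \left(4 \cdot 9\right)^{2} = 36^{2} = 1296$)
$O u = 1296 \cdot 30 = 38880$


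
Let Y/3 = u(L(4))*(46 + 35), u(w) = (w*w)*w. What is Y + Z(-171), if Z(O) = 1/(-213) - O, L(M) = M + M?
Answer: 26537030/213 ≈ 1.2459e+5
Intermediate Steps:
L(M) = 2*M
u(w) = w³ (u(w) = w²*w = w³)
Y = 124416 (Y = 3*((2*4)³*(46 + 35)) = 3*(8³*81) = 3*(512*81) = 3*41472 = 124416)
Z(O) = -1/213 - O
Y + Z(-171) = 124416 + (-1/213 - 1*(-171)) = 124416 + (-1/213 + 171) = 124416 + 36422/213 = 26537030/213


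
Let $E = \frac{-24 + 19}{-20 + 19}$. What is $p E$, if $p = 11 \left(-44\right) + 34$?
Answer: $-2250$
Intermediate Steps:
$p = -450$ ($p = -484 + 34 = -450$)
$E = 5$ ($E = - \frac{5}{-1} = \left(-5\right) \left(-1\right) = 5$)
$p E = \left(-450\right) 5 = -2250$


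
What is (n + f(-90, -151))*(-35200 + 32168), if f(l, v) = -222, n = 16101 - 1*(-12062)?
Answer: -84717112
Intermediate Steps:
n = 28163 (n = 16101 + 12062 = 28163)
(n + f(-90, -151))*(-35200 + 32168) = (28163 - 222)*(-35200 + 32168) = 27941*(-3032) = -84717112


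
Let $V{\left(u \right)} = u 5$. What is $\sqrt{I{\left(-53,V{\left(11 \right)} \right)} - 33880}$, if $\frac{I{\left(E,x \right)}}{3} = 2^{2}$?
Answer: $2 i \sqrt{8467} \approx 184.03 i$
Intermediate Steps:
$V{\left(u \right)} = 5 u$
$I{\left(E,x \right)} = 12$ ($I{\left(E,x \right)} = 3 \cdot 2^{2} = 3 \cdot 4 = 12$)
$\sqrt{I{\left(-53,V{\left(11 \right)} \right)} - 33880} = \sqrt{12 - 33880} = \sqrt{-33868} = 2 i \sqrt{8467}$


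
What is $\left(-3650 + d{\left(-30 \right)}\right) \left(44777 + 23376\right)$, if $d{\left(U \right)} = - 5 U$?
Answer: $-238535500$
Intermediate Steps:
$\left(-3650 + d{\left(-30 \right)}\right) \left(44777 + 23376\right) = \left(-3650 - -150\right) \left(44777 + 23376\right) = \left(-3650 + 150\right) 68153 = \left(-3500\right) 68153 = -238535500$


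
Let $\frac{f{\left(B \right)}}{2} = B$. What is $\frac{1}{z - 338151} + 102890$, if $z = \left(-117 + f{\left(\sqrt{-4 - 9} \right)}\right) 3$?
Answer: $\frac{1964917843964263}{19097267412} - \frac{i \sqrt{13}}{19097267412} \approx 1.0289 \cdot 10^{5} - 1.888 \cdot 10^{-10} i$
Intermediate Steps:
$f{\left(B \right)} = 2 B$
$z = -351 + 6 i \sqrt{13}$ ($z = \left(-117 + 2 \sqrt{-4 - 9}\right) 3 = \left(-117 + 2 \sqrt{-13}\right) 3 = \left(-117 + 2 i \sqrt{13}\right) 3 = -351 + 6 i \sqrt{13} \approx -351.0 + 21.633 i$)
$\frac{1}{z - 338151} + 102890 = \frac{1}{\left(-351 + 6 i \sqrt{13}\right) - 338151} + 102890 = \frac{1}{-338502 + 6 i \sqrt{13}} + 102890 = 102890 + \frac{1}{-338502 + 6 i \sqrt{13}}$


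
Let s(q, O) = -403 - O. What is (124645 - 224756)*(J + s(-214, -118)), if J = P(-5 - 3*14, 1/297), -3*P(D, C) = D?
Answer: 80889688/3 ≈ 2.6963e+7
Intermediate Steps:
P(D, C) = -D/3
J = 47/3 (J = -(-5 - 3*14)/3 = -(-5 - 42)/3 = -⅓*(-47) = 47/3 ≈ 15.667)
(124645 - 224756)*(J + s(-214, -118)) = (124645 - 224756)*(47/3 + (-403 - 1*(-118))) = -100111*(47/3 + (-403 + 118)) = -100111*(47/3 - 285) = -100111*(-808/3) = 80889688/3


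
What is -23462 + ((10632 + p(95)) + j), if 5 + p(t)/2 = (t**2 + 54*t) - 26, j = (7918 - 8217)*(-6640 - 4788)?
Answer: 3432390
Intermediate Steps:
j = 3416972 (j = -299*(-11428) = 3416972)
p(t) = -62 + 2*t**2 + 108*t (p(t) = -10 + 2*((t**2 + 54*t) - 26) = -10 + 2*(-26 + t**2 + 54*t) = -10 + (-52 + 2*t**2 + 108*t) = -62 + 2*t**2 + 108*t)
-23462 + ((10632 + p(95)) + j) = -23462 + ((10632 + (-62 + 2*95**2 + 108*95)) + 3416972) = -23462 + ((10632 + (-62 + 2*9025 + 10260)) + 3416972) = -23462 + ((10632 + (-62 + 18050 + 10260)) + 3416972) = -23462 + ((10632 + 28248) + 3416972) = -23462 + (38880 + 3416972) = -23462 + 3455852 = 3432390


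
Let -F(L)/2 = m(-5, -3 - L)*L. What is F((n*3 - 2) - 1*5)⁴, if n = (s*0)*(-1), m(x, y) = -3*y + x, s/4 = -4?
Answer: 3208542736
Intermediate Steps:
s = -16 (s = 4*(-4) = -16)
m(x, y) = x - 3*y
n = 0 (n = -16*0*(-1) = 0*(-1) = 0)
F(L) = -2*L*(4 + 3*L) (F(L) = -2*(-5 - 3*(-3 - L))*L = -2*(-5 + (9 + 3*L))*L = -2*(4 + 3*L)*L = -2*L*(4 + 3*L))
F((n*3 - 2) - 1*5)⁴ = (2*((0*3 - 2) - 1*5)*(-4 - 3*((0*3 - 2) - 1*5)))⁴ = (2*((0 - 2) - 5)*(-4 - 3*((0 - 2) - 5)))⁴ = (2*(-2 - 5)*(-4 - 3*(-2 - 5)))⁴ = (2*(-7)*(-4 - 3*(-7)))⁴ = (2*(-7)*(-4 + 21))⁴ = (2*(-7)*17)⁴ = (-238)⁴ = 3208542736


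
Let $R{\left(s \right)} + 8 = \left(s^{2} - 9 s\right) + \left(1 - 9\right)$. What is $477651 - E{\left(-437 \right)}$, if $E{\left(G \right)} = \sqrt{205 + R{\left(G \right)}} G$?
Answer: $477651 + 437 \sqrt{195091} \approx 6.7067 \cdot 10^{5}$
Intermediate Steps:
$R{\left(s \right)} = -16 + s^{2} - 9 s$ ($R{\left(s \right)} = -8 + \left(\left(s^{2} - 9 s\right) + \left(1 - 9\right)\right) = -8 - \left(8 - s^{2} + 9 s\right) = -16 + s^{2} - 9 s$)
$E{\left(G \right)} = G \sqrt{189 + G^{2} - 9 G}$ ($E{\left(G \right)} = \sqrt{205 - \left(16 - G^{2} + 9 G\right)} G = \sqrt{189 + G^{2} - 9 G} G = G \sqrt{189 + G^{2} - 9 G}$)
$477651 - E{\left(-437 \right)} = 477651 - - 437 \sqrt{189 + \left(-437\right)^{2} - -3933} = 477651 - - 437 \sqrt{189 + 190969 + 3933} = 477651 - - 437 \sqrt{195091} = 477651 + 437 \sqrt{195091}$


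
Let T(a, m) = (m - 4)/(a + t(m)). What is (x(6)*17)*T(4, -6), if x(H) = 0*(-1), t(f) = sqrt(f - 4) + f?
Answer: 0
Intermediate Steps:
t(f) = f + sqrt(-4 + f) (t(f) = sqrt(-4 + f) + f = f + sqrt(-4 + f))
T(a, m) = (-4 + m)/(a + m + sqrt(-4 + m)) (T(a, m) = (m - 4)/(a + (m + sqrt(-4 + m))) = (-4 + m)/(a + m + sqrt(-4 + m)))
x(H) = 0
(x(6)*17)*T(4, -6) = (0*17)*((-4 - 6)/(4 - 6 + sqrt(-4 - 6))) = 0*(-10/(4 - 6 + sqrt(-10))) = 0*(-10/(4 - 6 + I*sqrt(10))) = 0*(-10/(-2 + I*sqrt(10))) = 0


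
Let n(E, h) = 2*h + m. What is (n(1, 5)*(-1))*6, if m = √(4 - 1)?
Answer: -60 - 6*√3 ≈ -70.392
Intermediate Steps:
m = √3 ≈ 1.7320
n(E, h) = √3 + 2*h (n(E, h) = 2*h + √3 = √3 + 2*h)
(n(1, 5)*(-1))*6 = ((√3 + 2*5)*(-1))*6 = ((√3 + 10)*(-1))*6 = ((10 + √3)*(-1))*6 = (-10 - √3)*6 = -60 - 6*√3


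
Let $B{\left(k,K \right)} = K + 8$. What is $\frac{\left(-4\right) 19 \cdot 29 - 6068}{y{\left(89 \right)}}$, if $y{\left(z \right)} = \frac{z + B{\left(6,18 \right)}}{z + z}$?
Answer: $- \frac{1472416}{115} \approx -12804.0$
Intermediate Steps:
$B{\left(k,K \right)} = 8 + K$
$y{\left(z \right)} = \frac{26 + z}{2 z}$ ($y{\left(z \right)} = \frac{z + \left(8 + 18\right)}{z + z} = \frac{z + 26}{2 z} = \left(26 + z\right) \frac{1}{2 z} = \frac{26 + z}{2 z}$)
$\frac{\left(-4\right) 19 \cdot 29 - 6068}{y{\left(89 \right)}} = \frac{\left(-4\right) 19 \cdot 29 - 6068}{\frac{1}{2} \cdot \frac{1}{89} \left(26 + 89\right)} = \frac{\left(-76\right) 29 - 6068}{\frac{1}{2} \cdot \frac{1}{89} \cdot 115} = \frac{-2204 - 6068}{\frac{115}{178}} = \left(-8272\right) \frac{178}{115} = - \frac{1472416}{115}$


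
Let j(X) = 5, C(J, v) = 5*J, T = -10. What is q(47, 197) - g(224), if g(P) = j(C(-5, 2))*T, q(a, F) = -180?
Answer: -130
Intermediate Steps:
g(P) = -50 (g(P) = 5*(-10) = -50)
q(47, 197) - g(224) = -180 - 1*(-50) = -180 + 50 = -130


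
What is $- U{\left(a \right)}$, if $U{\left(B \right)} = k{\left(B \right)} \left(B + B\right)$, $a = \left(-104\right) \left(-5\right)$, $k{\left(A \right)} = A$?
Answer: $-540800$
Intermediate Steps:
$a = 520$
$U{\left(B \right)} = 2 B^{2}$ ($U{\left(B \right)} = B \left(B + B\right) = B 2 B = 2 B^{2}$)
$- U{\left(a \right)} = - 2 \cdot 520^{2} = - 2 \cdot 270400 = \left(-1\right) 540800 = -540800$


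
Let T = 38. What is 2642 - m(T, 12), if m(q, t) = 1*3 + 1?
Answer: 2638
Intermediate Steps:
m(q, t) = 4 (m(q, t) = 3 + 1 = 4)
2642 - m(T, 12) = 2642 - 1*4 = 2642 - 4 = 2638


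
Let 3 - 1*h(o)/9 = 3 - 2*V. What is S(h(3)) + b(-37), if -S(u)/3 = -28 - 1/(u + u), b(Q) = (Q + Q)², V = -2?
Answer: 133439/24 ≈ 5560.0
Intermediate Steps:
h(o) = -36 (h(o) = 27 - 9*(3 - 2*(-2)) = 27 - 9*(3 + 4) = 27 - 9*7 = 27 - 63 = -36)
b(Q) = 4*Q² (b(Q) = (2*Q)² = 4*Q²)
S(u) = 84 + 3/(2*u) (S(u) = -3*(-28 - 1/(u + u)) = -3*(-28 - 1/(2*u)) = 84 + 3/(2*u))
S(h(3)) + b(-37) = (84 + (3/2)/(-36)) + 4*(-37)² = (84 + (3/2)*(-1/36)) + 4*1369 = (84 - 1/24) + 5476 = 2015/24 + 5476 = 133439/24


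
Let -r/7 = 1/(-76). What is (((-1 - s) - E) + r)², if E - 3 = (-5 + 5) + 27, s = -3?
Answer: 4498641/5776 ≈ 778.85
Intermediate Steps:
E = 30 (E = 3 + ((-5 + 5) + 27) = 3 + (0 + 27) = 3 + 27 = 30)
r = 7/76 (r = -7/(-76) = -7*(-1/76) = 7/76 ≈ 0.092105)
(((-1 - s) - E) + r)² = (((-1 - 1*(-3)) - 1*30) + 7/76)² = (((-1 + 3) - 30) + 7/76)² = ((2 - 30) + 7/76)² = (-28 + 7/76)² = (-2121/76)² = 4498641/5776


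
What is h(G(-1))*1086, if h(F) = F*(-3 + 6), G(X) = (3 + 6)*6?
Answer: 175932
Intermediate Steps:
G(X) = 54 (G(X) = 9*6 = 54)
h(F) = 3*F (h(F) = F*3 = 3*F)
h(G(-1))*1086 = (3*54)*1086 = 162*1086 = 175932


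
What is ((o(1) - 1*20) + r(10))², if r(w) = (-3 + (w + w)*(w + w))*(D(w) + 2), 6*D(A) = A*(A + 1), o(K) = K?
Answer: 583705600/9 ≈ 6.4856e+7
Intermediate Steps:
D(A) = A*(1 + A)/6 (D(A) = (A*(A + 1))/6 = (A*(1 + A))/6 = A*(1 + A)/6)
r(w) = (-3 + 4*w²)*(2 + w*(1 + w)/6) (r(w) = (-3 + (w + w)*(w + w))*(w*(1 + w)/6 + 2) = (-3 + (2*w)*(2*w))*(2 + w*(1 + w)/6) = (-3 + 4*w²)*(2 + w*(1 + w)/6))
((o(1) - 1*20) + r(10))² = ((1 - 1*20) + (-6 - ½*10 + (⅔)*10³ + (⅔)*10⁴ + (15/2)*10²))² = ((1 - 20) + (-6 - 5 + (⅔)*1000 + (⅔)*10000 + (15/2)*100))² = (-19 + (-6 - 5 + 2000/3 + 20000/3 + 750))² = (-19 + 24217/3)² = (24160/3)² = 583705600/9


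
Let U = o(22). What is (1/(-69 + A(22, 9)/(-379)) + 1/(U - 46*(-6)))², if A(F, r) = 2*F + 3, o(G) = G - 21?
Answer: 6207076225/52661813867716 ≈ 0.00011787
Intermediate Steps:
o(G) = -21 + G
A(F, r) = 3 + 2*F
U = 1 (U = -21 + 22 = 1)
(1/(-69 + A(22, 9)/(-379)) + 1/(U - 46*(-6)))² = (1/(-69 + (3 + 2*22)/(-379)) + 1/(1 - 46*(-6)))² = (1/(-69 + (3 + 44)*(-1/379)) + 1/(1 + 276))² = (1/(-69 + 47*(-1/379)) + 1/277)² = (1/(-69 - 47/379) + 1/277)² = (1/(-26198/379) + 1/277)² = (-379/26198 + 1/277)² = (-78785/7256846)² = 6207076225/52661813867716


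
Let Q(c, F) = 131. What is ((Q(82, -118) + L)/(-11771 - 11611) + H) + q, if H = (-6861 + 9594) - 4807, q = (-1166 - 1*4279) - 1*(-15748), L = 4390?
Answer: 64135319/7794 ≈ 8228.8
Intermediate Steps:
q = 10303 (q = (-1166 - 4279) + 15748 = -5445 + 15748 = 10303)
H = -2074 (H = 2733 - 4807 = -2074)
((Q(82, -118) + L)/(-11771 - 11611) + H) + q = ((131 + 4390)/(-11771 - 11611) - 2074) + 10303 = (4521/(-23382) - 2074) + 10303 = (4521*(-1/23382) - 2074) + 10303 = (-1507/7794 - 2074) + 10303 = -16166263/7794 + 10303 = 64135319/7794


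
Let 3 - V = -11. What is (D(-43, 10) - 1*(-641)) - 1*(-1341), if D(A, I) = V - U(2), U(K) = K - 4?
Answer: 1998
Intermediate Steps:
U(K) = -4 + K
V = 14 (V = 3 - 1*(-11) = 3 + 11 = 14)
D(A, I) = 16 (D(A, I) = 14 - (-4 + 2) = 14 - 1*(-2) = 14 + 2 = 16)
(D(-43, 10) - 1*(-641)) - 1*(-1341) = (16 - 1*(-641)) - 1*(-1341) = (16 + 641) + 1341 = 657 + 1341 = 1998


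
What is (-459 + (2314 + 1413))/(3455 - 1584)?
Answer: 3268/1871 ≈ 1.7467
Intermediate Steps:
(-459 + (2314 + 1413))/(3455 - 1584) = (-459 + 3727)/1871 = 3268*(1/1871) = 3268/1871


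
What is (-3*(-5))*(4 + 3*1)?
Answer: 105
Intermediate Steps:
(-3*(-5))*(4 + 3*1) = 15*(4 + 3) = 15*7 = 105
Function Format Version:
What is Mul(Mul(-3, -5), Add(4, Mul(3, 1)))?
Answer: 105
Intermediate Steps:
Mul(Mul(-3, -5), Add(4, Mul(3, 1))) = Mul(15, Add(4, 3)) = Mul(15, 7) = 105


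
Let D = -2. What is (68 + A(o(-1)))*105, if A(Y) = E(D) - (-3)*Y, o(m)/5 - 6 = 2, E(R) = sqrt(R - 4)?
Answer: 19740 + 105*I*sqrt(6) ≈ 19740.0 + 257.2*I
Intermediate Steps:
E(R) = sqrt(-4 + R)
o(m) = 40 (o(m) = 30 + 5*2 = 30 + 10 = 40)
A(Y) = 3*Y + I*sqrt(6) (A(Y) = sqrt(-4 - 2) - (-3)*Y = sqrt(-6) + 3*Y = I*sqrt(6) + 3*Y = 3*Y + I*sqrt(6))
(68 + A(o(-1)))*105 = (68 + (3*40 + I*sqrt(6)))*105 = (68 + (120 + I*sqrt(6)))*105 = (188 + I*sqrt(6))*105 = 19740 + 105*I*sqrt(6)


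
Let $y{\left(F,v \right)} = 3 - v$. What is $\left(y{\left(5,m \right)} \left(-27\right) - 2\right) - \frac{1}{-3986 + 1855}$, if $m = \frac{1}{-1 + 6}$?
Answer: $- \frac{826823}{10655} \approx -77.599$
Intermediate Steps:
$m = \frac{1}{5} \approx 0.2$
$\left(y{\left(5,m \right)} \left(-27\right) - 2\right) - \frac{1}{-3986 + 1855} = \left(\left(3 - \frac{1}{5}\right) \left(-27\right) - 2\right) - \frac{1}{-3986 + 1855} = \left(\left(3 - \frac{1}{5}\right) \left(-27\right) - 2\right) - \frac{1}{-2131} = \left(\frac{14}{5} \left(-27\right) - 2\right) - - \frac{1}{2131} = \left(- \frac{378}{5} - 2\right) + \frac{1}{2131} = - \frac{388}{5} + \frac{1}{2131} = - \frac{826823}{10655}$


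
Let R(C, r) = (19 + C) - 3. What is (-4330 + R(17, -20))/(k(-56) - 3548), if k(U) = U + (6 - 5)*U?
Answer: 4297/3660 ≈ 1.1740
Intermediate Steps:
R(C, r) = 16 + C
k(U) = 2*U (k(U) = U + 1*U = U + U = 2*U)
(-4330 + R(17, -20))/(k(-56) - 3548) = (-4330 + (16 + 17))/(2*(-56) - 3548) = (-4330 + 33)/(-112 - 3548) = -4297/(-3660) = -4297*(-1/3660) = 4297/3660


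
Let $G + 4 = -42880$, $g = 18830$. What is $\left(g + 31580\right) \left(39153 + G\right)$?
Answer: $-188079710$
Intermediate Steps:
$G = -42884$ ($G = -4 - 42880 = -42884$)
$\left(g + 31580\right) \left(39153 + G\right) = \left(18830 + 31580\right) \left(39153 - 42884\right) = 50410 \left(-3731\right) = -188079710$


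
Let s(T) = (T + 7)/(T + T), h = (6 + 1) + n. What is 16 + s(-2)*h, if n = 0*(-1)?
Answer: 29/4 ≈ 7.2500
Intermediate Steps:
n = 0
h = 7 (h = (6 + 1) + 0 = 7 + 0 = 7)
s(T) = (7 + T)/(2*T) (s(T) = (7 + T)/((2*T)) = (7 + T)*(1/(2*T)) = (7 + T)/(2*T))
16 + s(-2)*h = 16 + ((1/2)*(7 - 2)/(-2))*7 = 16 + ((1/2)*(-1/2)*5)*7 = 16 - 5/4*7 = 16 - 35/4 = 29/4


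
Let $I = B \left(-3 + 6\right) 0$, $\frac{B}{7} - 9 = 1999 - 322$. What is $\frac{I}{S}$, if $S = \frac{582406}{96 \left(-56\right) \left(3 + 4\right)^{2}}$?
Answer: $0$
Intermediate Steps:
$B = 11802$ ($B = 63 + 7 \left(1999 - 322\right) = 63 + 7 \cdot 1677 = 63 + 11739 = 11802$)
$S = - \frac{291203}{131712}$ ($S = \frac{582406}{\left(-5376\right) 7^{2}} = \frac{582406}{\left(-5376\right) 49} = \frac{582406}{-263424} = 582406 \left(- \frac{1}{263424}\right) = - \frac{291203}{131712} \approx -2.2109$)
$I = 0$ ($I = 11802 \left(-3 + 6\right) 0 = 11802 \cdot 3 \cdot 0 = 11802 \cdot 0 = 0$)
$\frac{I}{S} = \frac{0}{- \frac{291203}{131712}} = 0 \left(- \frac{131712}{291203}\right) = 0$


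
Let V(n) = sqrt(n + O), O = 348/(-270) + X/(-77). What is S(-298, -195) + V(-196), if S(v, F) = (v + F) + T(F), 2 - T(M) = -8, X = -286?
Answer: -483 + 4*I*sqrt(133385)/105 ≈ -483.0 + 13.913*I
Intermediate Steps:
O = 764/315 (O = 348/(-270) - 286/(-77) = 348*(-1/270) - 286*(-1/77) = -58/45 + 26/7 = 764/315 ≈ 2.4254)
T(M) = 10 (T(M) = 2 - 1*(-8) = 2 + 8 = 10)
S(v, F) = 10 + F + v (S(v, F) = (v + F) + 10 = (F + v) + 10 = 10 + F + v)
V(n) = sqrt(764/315 + n) (V(n) = sqrt(n + 764/315) = sqrt(764/315 + n))
S(-298, -195) + V(-196) = (10 - 195 - 298) + sqrt(26740 + 11025*(-196))/105 = -483 + sqrt(26740 - 2160900)/105 = -483 + sqrt(-2134160)/105 = -483 + (4*I*sqrt(133385))/105 = -483 + 4*I*sqrt(133385)/105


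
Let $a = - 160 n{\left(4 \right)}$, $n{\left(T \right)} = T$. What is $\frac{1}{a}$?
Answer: $- \frac{1}{640} \approx -0.0015625$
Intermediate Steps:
$a = -640$ ($a = \left(-160\right) 4 = -640$)
$\frac{1}{a} = \frac{1}{-640} = - \frac{1}{640}$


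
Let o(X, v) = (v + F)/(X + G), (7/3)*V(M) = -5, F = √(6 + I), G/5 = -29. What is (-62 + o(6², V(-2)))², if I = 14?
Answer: 2236439661/582169 + 189164*√5/83167 ≈ 3846.6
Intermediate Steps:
G = -145 (G = 5*(-29) = -145)
F = 2*√5 (F = √(6 + 14) = √20 = 2*√5 ≈ 4.4721)
V(M) = -15/7 (V(M) = (3/7)*(-5) = -15/7)
o(X, v) = (v + 2*√5)/(-145 + X) (o(X, v) = (v + 2*√5)/(X - 145) = (v + 2*√5)/(-145 + X))
(-62 + o(6², V(-2)))² = (-62 + (-15/7 + 2*√5)/(-145 + 6²))² = (-62 + (-15/7 + 2*√5)/(-145 + 36))² = (-62 + (-15/7 + 2*√5)/(-109))² = (-62 - (-15/7 + 2*√5)/109)² = (-62 + (15/763 - 2*√5/109))² = (-47291/763 - 2*√5/109)²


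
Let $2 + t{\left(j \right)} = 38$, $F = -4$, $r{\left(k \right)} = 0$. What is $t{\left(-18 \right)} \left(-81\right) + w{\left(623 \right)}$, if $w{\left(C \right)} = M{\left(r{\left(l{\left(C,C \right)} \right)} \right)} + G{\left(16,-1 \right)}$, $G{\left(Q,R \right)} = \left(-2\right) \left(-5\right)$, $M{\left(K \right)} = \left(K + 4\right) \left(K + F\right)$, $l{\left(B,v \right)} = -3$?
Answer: $-2922$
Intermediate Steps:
$t{\left(j \right)} = 36$ ($t{\left(j \right)} = -2 + 38 = 36$)
$M{\left(K \right)} = \left(-4 + K\right) \left(4 + K\right)$ ($M{\left(K \right)} = \left(K + 4\right) \left(K - 4\right) = \left(4 + K\right) \left(-4 + K\right) = \left(-4 + K\right) \left(4 + K\right)$)
$G{\left(Q,R \right)} = 10$
$w{\left(C \right)} = -6$ ($w{\left(C \right)} = \left(-16 + 0^{2}\right) + 10 = \left(-16 + 0\right) + 10 = -16 + 10 = -6$)
$t{\left(-18 \right)} \left(-81\right) + w{\left(623 \right)} = 36 \left(-81\right) - 6 = -2916 - 6 = -2922$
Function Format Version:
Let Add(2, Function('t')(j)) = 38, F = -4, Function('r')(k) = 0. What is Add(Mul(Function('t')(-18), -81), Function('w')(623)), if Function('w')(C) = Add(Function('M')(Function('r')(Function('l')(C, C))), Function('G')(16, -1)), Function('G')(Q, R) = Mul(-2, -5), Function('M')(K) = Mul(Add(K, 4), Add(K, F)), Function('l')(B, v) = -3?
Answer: -2922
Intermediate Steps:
Function('t')(j) = 36 (Function('t')(j) = Add(-2, 38) = 36)
Function('M')(K) = Mul(Add(-4, K), Add(4, K)) (Function('M')(K) = Mul(Add(K, 4), Add(K, -4)) = Mul(Add(4, K), Add(-4, K)) = Mul(Add(-4, K), Add(4, K)))
Function('G')(Q, R) = 10
Function('w')(C) = -6 (Function('w')(C) = Add(Add(-16, Pow(0, 2)), 10) = Add(Add(-16, 0), 10) = Add(-16, 10) = -6)
Add(Mul(Function('t')(-18), -81), Function('w')(623)) = Add(Mul(36, -81), -6) = Add(-2916, -6) = -2922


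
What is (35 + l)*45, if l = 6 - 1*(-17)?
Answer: 2610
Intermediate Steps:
l = 23 (l = 6 + 17 = 23)
(35 + l)*45 = (35 + 23)*45 = 58*45 = 2610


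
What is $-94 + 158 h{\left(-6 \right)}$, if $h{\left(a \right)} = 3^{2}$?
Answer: $1328$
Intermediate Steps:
$h{\left(a \right)} = 9$
$-94 + 158 h{\left(-6 \right)} = -94 + 158 \cdot 9 = -94 + 1422 = 1328$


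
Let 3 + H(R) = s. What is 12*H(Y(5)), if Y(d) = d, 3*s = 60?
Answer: 204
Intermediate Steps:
s = 20 (s = (⅓)*60 = 20)
H(R) = 17 (H(R) = -3 + 20 = 17)
12*H(Y(5)) = 12*17 = 204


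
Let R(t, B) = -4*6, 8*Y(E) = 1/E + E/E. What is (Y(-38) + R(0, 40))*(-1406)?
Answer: 268583/8 ≈ 33573.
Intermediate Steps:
Y(E) = ⅛ + 1/(8*E) (Y(E) = (1/E + E/E)/8 = (1/E + 1)/8 = (1 + 1/E)/8 = ⅛ + 1/(8*E))
R(t, B) = -24
(Y(-38) + R(0, 40))*(-1406) = ((⅛)*(1 - 38)/(-38) - 24)*(-1406) = ((⅛)*(-1/38)*(-37) - 24)*(-1406) = (37/304 - 24)*(-1406) = -7259/304*(-1406) = 268583/8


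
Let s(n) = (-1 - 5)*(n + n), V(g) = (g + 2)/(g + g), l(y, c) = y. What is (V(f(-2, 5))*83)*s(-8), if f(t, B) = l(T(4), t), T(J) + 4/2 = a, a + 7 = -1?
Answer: 15936/5 ≈ 3187.2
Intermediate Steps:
a = -8 (a = -7 - 1 = -8)
T(J) = -10 (T(J) = -2 - 8 = -10)
f(t, B) = -10
V(g) = (2 + g)/(2*g) (V(g) = (2 + g)/((2*g)) = (2 + g)*(1/(2*g)) = (2 + g)/(2*g))
s(n) = -12*n
(V(f(-2, 5))*83)*s(-8) = (((½)*(2 - 10)/(-10))*83)*(-12*(-8)) = (((½)*(-⅒)*(-8))*83)*96 = ((⅖)*83)*96 = (166/5)*96 = 15936/5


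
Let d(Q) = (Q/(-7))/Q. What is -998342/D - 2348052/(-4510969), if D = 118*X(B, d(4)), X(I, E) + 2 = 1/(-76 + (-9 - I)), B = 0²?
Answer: 191422006566043/45511166241 ≈ 4206.0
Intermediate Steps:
B = 0
d(Q) = -⅐ (d(Q) = (Q*(-⅐))/Q = (-Q/7)/Q = -⅐)
X(I, E) = -2 + 1/(-85 - I) (X(I, E) = -2 + 1/(-76 + (-9 - I)) = -2 + 1/(-85 - I))
D = -20178/85 (D = 118*((-171 - 2*0)/(85 + 0)) = 118*((-171 + 0)/85) = 118*((1/85)*(-171)) = 118*(-171/85) = -20178/85 ≈ -237.39)
-998342/D - 2348052/(-4510969) = -998342/(-20178/85) - 2348052/(-4510969) = -998342*(-85/20178) - 2348052*(-1/4510969) = 42429535/10089 + 2348052/4510969 = 191422006566043/45511166241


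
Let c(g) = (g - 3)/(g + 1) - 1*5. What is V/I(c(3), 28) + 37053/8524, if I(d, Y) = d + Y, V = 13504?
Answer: 115960315/196052 ≈ 591.48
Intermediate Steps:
c(g) = -5 + (-3 + g)/(1 + g) (c(g) = (-3 + g)/(1 + g) - 5 = -5 + (-3 + g)/(1 + g))
I(d, Y) = Y + d
V/I(c(3), 28) + 37053/8524 = 13504/(28 + 4*(-2 - 1*3)/(1 + 3)) + 37053/8524 = 13504/(28 + 4*(-2 - 3)/4) + 37053*(1/8524) = 13504/(28 + 4*(1/4)*(-5)) + 37053/8524 = 13504/(28 - 5) + 37053/8524 = 13504/23 + 37053/8524 = 115960315/196052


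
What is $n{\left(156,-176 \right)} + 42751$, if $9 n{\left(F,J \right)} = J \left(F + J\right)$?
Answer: $\frac{388279}{9} \approx 43142.0$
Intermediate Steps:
$n{\left(F,J \right)} = \frac{J \left(F + J\right)}{9}$
$n{\left(156,-176 \right)} + 42751 = \frac{1}{9} \left(-176\right) \left(156 - 176\right) + 42751 = \frac{1}{9} \left(-176\right) \left(-20\right) + 42751 = \frac{3520}{9} + 42751 = \frac{388279}{9}$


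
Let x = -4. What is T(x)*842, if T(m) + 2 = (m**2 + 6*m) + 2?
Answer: -6736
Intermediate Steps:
T(m) = m**2 + 6*m (T(m) = -2 + ((m**2 + 6*m) + 2) = -2 + (2 + m**2 + 6*m) = m**2 + 6*m)
T(x)*842 = -4*(6 - 4)*842 = -4*2*842 = -8*842 = -6736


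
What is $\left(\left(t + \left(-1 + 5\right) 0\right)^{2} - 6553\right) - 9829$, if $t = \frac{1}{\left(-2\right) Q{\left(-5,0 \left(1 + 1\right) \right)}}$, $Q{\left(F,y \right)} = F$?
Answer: $- \frac{1638199}{100} \approx -16382.0$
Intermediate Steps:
$t = \frac{1}{10}$ ($t = \frac{1}{\left(-2\right) \left(-5\right)} = \frac{1}{10} \approx 0.1$)
$\left(\left(t + \left(-1 + 5\right) 0\right)^{2} - 6553\right) - 9829 = \left(\left(\frac{1}{10} + \left(-1 + 5\right) 0\right)^{2} - 6553\right) - 9829 = \left(\left(\frac{1}{10} + 4 \cdot 0\right)^{2} - 6553\right) - 9829 = \left(\left(\frac{1}{10} + 0\right)^{2} - 6553\right) - 9829 = \left(\left(\frac{1}{10}\right)^{2} - 6553\right) - 9829 = \left(\frac{1}{100} - 6553\right) - 9829 = - \frac{655299}{100} - 9829 = - \frac{1638199}{100}$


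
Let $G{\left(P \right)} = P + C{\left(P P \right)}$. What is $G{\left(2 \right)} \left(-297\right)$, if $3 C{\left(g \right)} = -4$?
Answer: $-198$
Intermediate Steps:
$C{\left(g \right)} = - \frac{4}{3}$ ($C{\left(g \right)} = \frac{1}{3} \left(-4\right) = - \frac{4}{3}$)
$G{\left(P \right)} = - \frac{4}{3} + P$ ($G{\left(P \right)} = P - \frac{4}{3} = - \frac{4}{3} + P$)
$G{\left(2 \right)} \left(-297\right) = \left(- \frac{4}{3} + 2\right) \left(-297\right) = \frac{2}{3} \left(-297\right) = -198$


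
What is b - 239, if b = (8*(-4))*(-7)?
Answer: -15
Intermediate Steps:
b = 224 (b = -32*(-7) = 224)
b - 239 = 224 - 239 = -15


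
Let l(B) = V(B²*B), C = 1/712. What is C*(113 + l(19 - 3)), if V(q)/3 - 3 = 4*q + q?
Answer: 30781/356 ≈ 86.464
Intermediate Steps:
C = 1/712 ≈ 0.0014045
V(q) = 9 + 15*q (V(q) = 9 + 3*(4*q + q) = 9 + 3*(5*q) = 9 + 15*q)
l(B) = 9 + 15*B³ (l(B) = 9 + 15*(B²*B) = 9 + 15*B³)
C*(113 + l(19 - 3)) = (113 + (9 + 15*(19 - 3)³))/712 = (113 + (9 + 15*16³))/712 = (113 + (9 + 15*4096))/712 = (113 + (9 + 61440))/712 = (113 + 61449)/712 = (1/712)*61562 = 30781/356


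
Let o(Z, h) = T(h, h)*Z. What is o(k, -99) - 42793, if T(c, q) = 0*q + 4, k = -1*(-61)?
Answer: -42549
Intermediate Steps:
k = 61
T(c, q) = 4 (T(c, q) = 0 + 4 = 4)
o(Z, h) = 4*Z
o(k, -99) - 42793 = 4*61 - 42793 = 244 - 42793 = -42549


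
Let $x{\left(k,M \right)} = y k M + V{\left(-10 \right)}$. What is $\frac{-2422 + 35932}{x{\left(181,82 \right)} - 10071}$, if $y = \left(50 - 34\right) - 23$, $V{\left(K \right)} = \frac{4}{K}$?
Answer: $- \frac{167550}{569827} \approx -0.29404$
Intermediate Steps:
$y = -7$ ($y = 16 - 23 = -7$)
$x{\left(k,M \right)} = - \frac{2}{5} - 7 M k$ ($x{\left(k,M \right)} = - 7 k M + \frac{4}{-10} = - 7 M k + 4 \left(- \frac{1}{10}\right) = - 7 M k - \frac{2}{5} = - \frac{2}{5} - 7 M k$)
$\frac{-2422 + 35932}{x{\left(181,82 \right)} - 10071} = \frac{-2422 + 35932}{\left(- \frac{2}{5} - 574 \cdot 181\right) - 10071} = \frac{33510}{\left(- \frac{2}{5} - 103894\right) - 10071} = \frac{33510}{- \frac{519472}{5} - 10071} = \frac{33510}{- \frac{569827}{5}} = 33510 \left(- \frac{5}{569827}\right) = - \frac{167550}{569827}$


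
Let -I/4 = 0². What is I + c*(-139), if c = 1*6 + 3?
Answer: -1251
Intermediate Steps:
c = 9 (c = 6 + 3 = 9)
I = 0 (I = -4*0² = -4*0 = 0)
I + c*(-139) = 0 + 9*(-139) = 0 - 1251 = -1251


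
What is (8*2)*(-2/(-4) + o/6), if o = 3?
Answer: 16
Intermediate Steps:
(8*2)*(-2/(-4) + o/6) = (8*2)*(-2/(-4) + 3/6) = 16*(-2*(-¼) + 3*(⅙)) = 16*(½ + ½) = 16*1 = 16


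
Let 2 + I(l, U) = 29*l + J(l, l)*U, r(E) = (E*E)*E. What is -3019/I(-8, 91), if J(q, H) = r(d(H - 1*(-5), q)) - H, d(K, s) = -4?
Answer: 3019/5330 ≈ 0.56642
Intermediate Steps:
r(E) = E³ (r(E) = E²*E = E³)
J(q, H) = -64 - H (J(q, H) = (-4)³ - H = -64 - H)
I(l, U) = -2 + 29*l + U*(-64 - l) (I(l, U) = -2 + (29*l + (-64 - l)*U) = -2 + (29*l + U*(-64 - l)) = -2 + 29*l + U*(-64 - l))
-3019/I(-8, 91) = -3019/(-2 + 29*(-8) - 1*91*(64 - 8)) = -3019/(-2 - 232 - 1*91*56) = -3019/(-2 - 232 - 5096) = -3019/(-5330) = -3019*(-1/5330) = 3019/5330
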